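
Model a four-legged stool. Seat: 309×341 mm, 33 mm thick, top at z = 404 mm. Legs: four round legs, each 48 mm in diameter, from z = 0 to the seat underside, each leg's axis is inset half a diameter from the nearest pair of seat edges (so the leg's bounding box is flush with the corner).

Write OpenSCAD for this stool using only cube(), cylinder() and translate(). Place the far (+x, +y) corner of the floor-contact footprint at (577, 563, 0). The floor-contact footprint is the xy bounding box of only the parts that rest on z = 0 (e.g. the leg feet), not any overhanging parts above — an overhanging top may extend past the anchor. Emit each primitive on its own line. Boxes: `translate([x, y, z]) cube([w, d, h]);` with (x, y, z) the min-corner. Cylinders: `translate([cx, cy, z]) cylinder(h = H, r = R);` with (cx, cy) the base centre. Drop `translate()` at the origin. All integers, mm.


translate([268, 222, 371]) cube([309, 341, 33]);
translate([292, 246, 0]) cylinder(h = 371, r = 24);
translate([553, 246, 0]) cylinder(h = 371, r = 24);
translate([292, 539, 0]) cylinder(h = 371, r = 24);
translate([553, 539, 0]) cylinder(h = 371, r = 24);


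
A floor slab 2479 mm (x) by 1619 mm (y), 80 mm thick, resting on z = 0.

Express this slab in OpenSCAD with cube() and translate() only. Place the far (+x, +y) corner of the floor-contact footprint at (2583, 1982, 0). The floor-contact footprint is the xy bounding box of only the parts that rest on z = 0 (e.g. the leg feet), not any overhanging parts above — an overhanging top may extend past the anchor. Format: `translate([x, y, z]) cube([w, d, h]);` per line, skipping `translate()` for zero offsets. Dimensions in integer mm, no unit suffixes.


translate([104, 363, 0]) cube([2479, 1619, 80]);


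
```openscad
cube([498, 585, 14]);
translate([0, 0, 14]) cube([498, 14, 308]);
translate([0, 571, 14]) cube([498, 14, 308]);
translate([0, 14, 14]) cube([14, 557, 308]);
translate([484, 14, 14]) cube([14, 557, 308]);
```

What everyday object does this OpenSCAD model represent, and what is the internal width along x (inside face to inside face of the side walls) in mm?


An open box. The internal width is 470 mm.

A 498×585 base slab with four walls standing on it — an open box. The base is 498 mm wide and the walls are 14 mm thick, so the internal width is 498 − 2 × 14 = 470 mm.


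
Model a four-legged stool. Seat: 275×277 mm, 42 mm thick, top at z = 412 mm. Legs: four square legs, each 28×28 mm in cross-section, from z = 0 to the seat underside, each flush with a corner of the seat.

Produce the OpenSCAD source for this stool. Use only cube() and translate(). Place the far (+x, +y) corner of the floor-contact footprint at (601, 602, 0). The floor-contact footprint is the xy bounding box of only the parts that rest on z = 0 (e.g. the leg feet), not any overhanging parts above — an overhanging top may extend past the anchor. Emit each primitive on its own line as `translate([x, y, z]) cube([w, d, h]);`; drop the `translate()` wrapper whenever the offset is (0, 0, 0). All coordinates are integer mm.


translate([326, 325, 370]) cube([275, 277, 42]);
translate([326, 325, 0]) cube([28, 28, 370]);
translate([573, 325, 0]) cube([28, 28, 370]);
translate([326, 574, 0]) cube([28, 28, 370]);
translate([573, 574, 0]) cube([28, 28, 370]);


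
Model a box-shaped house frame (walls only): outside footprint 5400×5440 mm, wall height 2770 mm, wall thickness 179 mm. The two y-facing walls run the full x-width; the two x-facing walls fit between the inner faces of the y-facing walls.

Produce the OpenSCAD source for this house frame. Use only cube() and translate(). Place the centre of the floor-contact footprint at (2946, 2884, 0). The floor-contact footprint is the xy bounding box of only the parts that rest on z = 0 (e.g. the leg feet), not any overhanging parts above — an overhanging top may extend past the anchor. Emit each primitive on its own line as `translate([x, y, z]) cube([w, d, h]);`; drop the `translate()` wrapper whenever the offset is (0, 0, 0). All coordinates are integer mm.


translate([246, 164, 0]) cube([5400, 179, 2770]);
translate([246, 5425, 0]) cube([5400, 179, 2770]);
translate([246, 343, 0]) cube([179, 5082, 2770]);
translate([5467, 343, 0]) cube([179, 5082, 2770]);


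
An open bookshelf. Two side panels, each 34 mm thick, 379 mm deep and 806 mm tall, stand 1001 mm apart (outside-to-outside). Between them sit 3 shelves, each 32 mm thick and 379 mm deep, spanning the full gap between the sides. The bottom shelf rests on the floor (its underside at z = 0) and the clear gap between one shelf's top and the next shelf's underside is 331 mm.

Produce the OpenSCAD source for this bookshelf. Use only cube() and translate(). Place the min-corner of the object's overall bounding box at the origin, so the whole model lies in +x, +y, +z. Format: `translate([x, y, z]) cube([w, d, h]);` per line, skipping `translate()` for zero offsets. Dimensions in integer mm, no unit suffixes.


cube([34, 379, 806]);
translate([967, 0, 0]) cube([34, 379, 806]);
translate([34, 0, 0]) cube([933, 379, 32]);
translate([34, 0, 363]) cube([933, 379, 32]);
translate([34, 0, 726]) cube([933, 379, 32]);


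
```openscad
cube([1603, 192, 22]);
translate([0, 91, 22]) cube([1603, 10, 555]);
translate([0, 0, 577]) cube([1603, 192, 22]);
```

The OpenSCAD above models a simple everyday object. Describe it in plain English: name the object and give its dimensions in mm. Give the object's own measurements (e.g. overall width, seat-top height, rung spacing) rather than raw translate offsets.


An I-beam lying along x, 1603 mm long. Overall section height 599 mm. Two flanges 192 mm wide (y) and 22 mm thick, one on the floor and one at the top; a web 10 mm thick runs between them, centred on the flange width.


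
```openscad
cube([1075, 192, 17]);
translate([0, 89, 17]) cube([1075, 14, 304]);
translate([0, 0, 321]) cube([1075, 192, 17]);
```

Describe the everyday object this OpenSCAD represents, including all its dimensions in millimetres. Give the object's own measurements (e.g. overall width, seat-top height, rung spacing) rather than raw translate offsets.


An I-beam lying along x, 1075 mm long. Overall section height 338 mm. Two flanges 192 mm wide (y) and 17 mm thick, one on the floor and one at the top; a web 14 mm thick runs between them, centred on the flange width.


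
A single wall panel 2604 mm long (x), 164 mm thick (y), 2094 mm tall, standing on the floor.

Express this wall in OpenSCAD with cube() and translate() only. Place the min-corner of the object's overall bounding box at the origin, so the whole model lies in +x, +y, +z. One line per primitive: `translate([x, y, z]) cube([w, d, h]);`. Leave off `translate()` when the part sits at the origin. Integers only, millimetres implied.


cube([2604, 164, 2094]);


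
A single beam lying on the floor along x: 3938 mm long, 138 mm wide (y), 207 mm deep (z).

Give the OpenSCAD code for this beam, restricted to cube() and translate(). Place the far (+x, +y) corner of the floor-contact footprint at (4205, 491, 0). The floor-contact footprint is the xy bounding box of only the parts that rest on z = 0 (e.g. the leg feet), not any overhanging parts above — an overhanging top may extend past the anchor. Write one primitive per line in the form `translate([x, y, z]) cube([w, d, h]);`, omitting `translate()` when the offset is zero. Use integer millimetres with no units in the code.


translate([267, 353, 0]) cube([3938, 138, 207]);


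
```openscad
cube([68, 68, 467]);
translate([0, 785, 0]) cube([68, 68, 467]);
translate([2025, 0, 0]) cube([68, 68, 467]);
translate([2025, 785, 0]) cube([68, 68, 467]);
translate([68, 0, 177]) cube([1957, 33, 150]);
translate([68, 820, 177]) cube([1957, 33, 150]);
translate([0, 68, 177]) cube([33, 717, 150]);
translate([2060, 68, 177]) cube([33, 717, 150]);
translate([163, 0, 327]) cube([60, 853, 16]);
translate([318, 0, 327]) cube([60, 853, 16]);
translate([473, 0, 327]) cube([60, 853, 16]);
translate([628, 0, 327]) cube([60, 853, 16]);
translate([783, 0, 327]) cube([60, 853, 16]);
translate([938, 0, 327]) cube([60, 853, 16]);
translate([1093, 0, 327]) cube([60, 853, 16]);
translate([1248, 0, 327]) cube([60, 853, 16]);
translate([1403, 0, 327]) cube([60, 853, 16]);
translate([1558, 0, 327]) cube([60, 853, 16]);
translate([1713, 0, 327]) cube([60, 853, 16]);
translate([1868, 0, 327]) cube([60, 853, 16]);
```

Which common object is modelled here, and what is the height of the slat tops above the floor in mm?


A bed frame. The slat-top height is 343 mm.

Four posts, four rails, and a row of slats — a bed frame. Slats sit on the rails at z = 177 + 150 = 327; with slat thickness 16, the top is 343 mm.


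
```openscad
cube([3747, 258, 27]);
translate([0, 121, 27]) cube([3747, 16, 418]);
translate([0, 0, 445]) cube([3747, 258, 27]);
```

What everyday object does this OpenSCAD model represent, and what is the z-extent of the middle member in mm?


An I-beam. The web height is 418 mm.

Two wide flanges with a thin centred web — an I-beam. Overall 472 mm minus two 27 mm flanges gives a web of 472 − 2·27 = 418 mm.


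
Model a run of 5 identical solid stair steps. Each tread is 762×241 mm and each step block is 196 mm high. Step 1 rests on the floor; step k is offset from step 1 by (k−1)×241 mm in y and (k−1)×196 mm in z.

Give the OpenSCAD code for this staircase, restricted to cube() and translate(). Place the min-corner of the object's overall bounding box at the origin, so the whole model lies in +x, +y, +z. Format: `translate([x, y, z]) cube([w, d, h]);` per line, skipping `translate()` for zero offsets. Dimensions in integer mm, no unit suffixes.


cube([762, 241, 196]);
translate([0, 241, 196]) cube([762, 241, 196]);
translate([0, 482, 392]) cube([762, 241, 196]);
translate([0, 723, 588]) cube([762, 241, 196]);
translate([0, 964, 784]) cube([762, 241, 196]);


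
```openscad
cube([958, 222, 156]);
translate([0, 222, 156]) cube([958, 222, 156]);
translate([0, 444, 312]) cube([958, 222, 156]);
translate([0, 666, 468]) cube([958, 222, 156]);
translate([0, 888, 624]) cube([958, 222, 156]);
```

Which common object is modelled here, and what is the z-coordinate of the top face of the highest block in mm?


A staircase. The total rise is 780 mm.

5 identical blocks, each offset up and back from the previous — a staircase. Each step is 156 mm tall and there are 5 of them, so the total rise is 5 × 156 = 780 mm.


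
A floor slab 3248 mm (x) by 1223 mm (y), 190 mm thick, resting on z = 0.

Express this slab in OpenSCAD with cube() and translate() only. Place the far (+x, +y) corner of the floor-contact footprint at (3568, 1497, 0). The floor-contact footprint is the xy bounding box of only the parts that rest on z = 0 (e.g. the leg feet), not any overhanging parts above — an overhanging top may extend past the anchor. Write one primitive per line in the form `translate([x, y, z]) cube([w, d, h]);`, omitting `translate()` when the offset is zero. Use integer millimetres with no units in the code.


translate([320, 274, 0]) cube([3248, 1223, 190]);


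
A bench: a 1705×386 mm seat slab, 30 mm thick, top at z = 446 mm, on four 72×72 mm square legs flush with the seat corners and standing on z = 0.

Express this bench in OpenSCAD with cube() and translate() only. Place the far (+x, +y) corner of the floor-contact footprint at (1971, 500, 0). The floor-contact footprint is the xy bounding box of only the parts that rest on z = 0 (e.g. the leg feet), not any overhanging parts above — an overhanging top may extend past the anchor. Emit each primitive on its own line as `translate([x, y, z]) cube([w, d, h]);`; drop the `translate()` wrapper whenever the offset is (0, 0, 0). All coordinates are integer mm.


translate([266, 114, 416]) cube([1705, 386, 30]);
translate([266, 114, 0]) cube([72, 72, 416]);
translate([266, 428, 0]) cube([72, 72, 416]);
translate([1899, 114, 0]) cube([72, 72, 416]);
translate([1899, 428, 0]) cube([72, 72, 416]);


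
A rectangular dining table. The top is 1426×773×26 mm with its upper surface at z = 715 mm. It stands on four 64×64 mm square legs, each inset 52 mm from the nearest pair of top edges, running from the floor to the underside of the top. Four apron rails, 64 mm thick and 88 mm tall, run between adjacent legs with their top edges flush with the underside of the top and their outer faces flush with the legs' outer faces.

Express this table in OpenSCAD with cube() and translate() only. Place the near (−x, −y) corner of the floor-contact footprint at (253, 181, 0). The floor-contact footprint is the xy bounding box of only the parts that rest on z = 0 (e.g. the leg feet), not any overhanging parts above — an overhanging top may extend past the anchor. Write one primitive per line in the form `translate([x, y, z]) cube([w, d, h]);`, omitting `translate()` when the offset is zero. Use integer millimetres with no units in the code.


translate([201, 129, 689]) cube([1426, 773, 26]);
translate([253, 181, 0]) cube([64, 64, 689]);
translate([1511, 181, 0]) cube([64, 64, 689]);
translate([253, 786, 0]) cube([64, 64, 689]);
translate([1511, 786, 0]) cube([64, 64, 689]);
translate([317, 181, 601]) cube([1194, 64, 88]);
translate([317, 786, 601]) cube([1194, 64, 88]);
translate([253, 245, 601]) cube([64, 541, 88]);
translate([1511, 245, 601]) cube([64, 541, 88]);


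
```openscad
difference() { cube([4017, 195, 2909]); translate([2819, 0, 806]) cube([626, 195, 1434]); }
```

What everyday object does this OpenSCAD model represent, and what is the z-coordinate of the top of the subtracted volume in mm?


A wall with a window opening. The window head height is 2240 mm.

A wall with a rectangular opening subtracted — a window. Sill at z = 806, opening 1434 mm tall, so the head is at 806 + 1434 = 2240 mm.


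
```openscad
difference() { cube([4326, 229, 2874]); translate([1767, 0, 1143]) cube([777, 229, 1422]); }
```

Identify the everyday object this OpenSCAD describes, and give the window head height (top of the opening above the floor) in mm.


A wall with a window opening. The window head height is 2565 mm.

A wall with a rectangular opening subtracted — a window. Sill at z = 1143, opening 1422 mm tall, so the head is at 1143 + 1422 = 2565 mm.


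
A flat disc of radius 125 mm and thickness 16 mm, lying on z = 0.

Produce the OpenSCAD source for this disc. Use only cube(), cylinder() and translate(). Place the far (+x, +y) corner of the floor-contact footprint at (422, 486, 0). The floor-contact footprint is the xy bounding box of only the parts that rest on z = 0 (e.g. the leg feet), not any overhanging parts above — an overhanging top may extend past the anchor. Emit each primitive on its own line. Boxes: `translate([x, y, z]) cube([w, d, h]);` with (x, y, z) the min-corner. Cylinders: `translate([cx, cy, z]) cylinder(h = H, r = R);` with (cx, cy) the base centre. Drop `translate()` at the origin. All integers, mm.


translate([297, 361, 0]) cylinder(h = 16, r = 125);


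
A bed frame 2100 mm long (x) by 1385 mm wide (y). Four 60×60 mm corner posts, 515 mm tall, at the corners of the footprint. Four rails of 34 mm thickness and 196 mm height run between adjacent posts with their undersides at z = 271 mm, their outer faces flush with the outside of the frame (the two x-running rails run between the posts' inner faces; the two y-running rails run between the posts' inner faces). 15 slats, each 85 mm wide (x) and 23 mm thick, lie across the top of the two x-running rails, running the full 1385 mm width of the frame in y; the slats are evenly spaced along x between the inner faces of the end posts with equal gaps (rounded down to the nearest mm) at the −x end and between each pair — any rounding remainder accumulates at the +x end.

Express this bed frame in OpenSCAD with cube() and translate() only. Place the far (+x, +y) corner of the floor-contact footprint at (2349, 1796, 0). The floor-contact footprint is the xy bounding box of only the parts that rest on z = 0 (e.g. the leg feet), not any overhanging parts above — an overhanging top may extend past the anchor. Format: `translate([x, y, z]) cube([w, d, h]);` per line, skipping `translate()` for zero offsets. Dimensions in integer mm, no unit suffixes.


translate([249, 411, 0]) cube([60, 60, 515]);
translate([249, 1736, 0]) cube([60, 60, 515]);
translate([2289, 411, 0]) cube([60, 60, 515]);
translate([2289, 1736, 0]) cube([60, 60, 515]);
translate([309, 411, 271]) cube([1980, 34, 196]);
translate([309, 1762, 271]) cube([1980, 34, 196]);
translate([249, 471, 271]) cube([34, 1265, 196]);
translate([2315, 471, 271]) cube([34, 1265, 196]);
translate([353, 411, 467]) cube([85, 1385, 23]);
translate([482, 411, 467]) cube([85, 1385, 23]);
translate([611, 411, 467]) cube([85, 1385, 23]);
translate([740, 411, 467]) cube([85, 1385, 23]);
translate([869, 411, 467]) cube([85, 1385, 23]);
translate([998, 411, 467]) cube([85, 1385, 23]);
translate([1127, 411, 467]) cube([85, 1385, 23]);
translate([1256, 411, 467]) cube([85, 1385, 23]);
translate([1385, 411, 467]) cube([85, 1385, 23]);
translate([1514, 411, 467]) cube([85, 1385, 23]);
translate([1643, 411, 467]) cube([85, 1385, 23]);
translate([1772, 411, 467]) cube([85, 1385, 23]);
translate([1901, 411, 467]) cube([85, 1385, 23]);
translate([2030, 411, 467]) cube([85, 1385, 23]);
translate([2159, 411, 467]) cube([85, 1385, 23]);


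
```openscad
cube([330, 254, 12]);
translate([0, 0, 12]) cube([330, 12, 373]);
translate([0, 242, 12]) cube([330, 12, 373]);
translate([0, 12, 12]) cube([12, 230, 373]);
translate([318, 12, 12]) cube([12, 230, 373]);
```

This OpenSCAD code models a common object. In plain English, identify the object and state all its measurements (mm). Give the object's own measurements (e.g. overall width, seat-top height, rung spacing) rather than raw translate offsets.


An open-topped rectangular box: outside dimensions 330×254×385 mm, with a uniform wall and base thickness of 12 mm. The base is a full 330×254 slab on the floor; four walls sit on top of the base. The front and back walls (the −y and +y sides) span the full width; the two side walls fit between them.


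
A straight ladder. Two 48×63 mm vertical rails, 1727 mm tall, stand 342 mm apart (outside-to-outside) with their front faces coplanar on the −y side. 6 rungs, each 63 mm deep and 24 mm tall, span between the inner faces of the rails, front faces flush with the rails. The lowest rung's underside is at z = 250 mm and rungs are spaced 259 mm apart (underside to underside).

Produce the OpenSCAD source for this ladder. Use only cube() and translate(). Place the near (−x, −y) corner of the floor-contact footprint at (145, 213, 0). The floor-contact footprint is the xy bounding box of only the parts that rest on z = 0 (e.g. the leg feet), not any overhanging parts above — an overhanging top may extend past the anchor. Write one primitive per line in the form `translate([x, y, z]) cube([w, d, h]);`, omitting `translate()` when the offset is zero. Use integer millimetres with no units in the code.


translate([145, 213, 0]) cube([48, 63, 1727]);
translate([439, 213, 0]) cube([48, 63, 1727]);
translate([193, 213, 250]) cube([246, 63, 24]);
translate([193, 213, 509]) cube([246, 63, 24]);
translate([193, 213, 768]) cube([246, 63, 24]);
translate([193, 213, 1027]) cube([246, 63, 24]);
translate([193, 213, 1286]) cube([246, 63, 24]);
translate([193, 213, 1545]) cube([246, 63, 24]);


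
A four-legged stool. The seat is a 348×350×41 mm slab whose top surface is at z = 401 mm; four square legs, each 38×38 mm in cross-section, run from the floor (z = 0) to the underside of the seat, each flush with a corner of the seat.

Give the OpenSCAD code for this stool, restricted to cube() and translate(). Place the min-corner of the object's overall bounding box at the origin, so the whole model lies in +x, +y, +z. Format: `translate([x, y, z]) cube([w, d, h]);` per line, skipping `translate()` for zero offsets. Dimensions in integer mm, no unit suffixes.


translate([0, 0, 360]) cube([348, 350, 41]);
cube([38, 38, 360]);
translate([310, 0, 0]) cube([38, 38, 360]);
translate([0, 312, 0]) cube([38, 38, 360]);
translate([310, 312, 0]) cube([38, 38, 360]);


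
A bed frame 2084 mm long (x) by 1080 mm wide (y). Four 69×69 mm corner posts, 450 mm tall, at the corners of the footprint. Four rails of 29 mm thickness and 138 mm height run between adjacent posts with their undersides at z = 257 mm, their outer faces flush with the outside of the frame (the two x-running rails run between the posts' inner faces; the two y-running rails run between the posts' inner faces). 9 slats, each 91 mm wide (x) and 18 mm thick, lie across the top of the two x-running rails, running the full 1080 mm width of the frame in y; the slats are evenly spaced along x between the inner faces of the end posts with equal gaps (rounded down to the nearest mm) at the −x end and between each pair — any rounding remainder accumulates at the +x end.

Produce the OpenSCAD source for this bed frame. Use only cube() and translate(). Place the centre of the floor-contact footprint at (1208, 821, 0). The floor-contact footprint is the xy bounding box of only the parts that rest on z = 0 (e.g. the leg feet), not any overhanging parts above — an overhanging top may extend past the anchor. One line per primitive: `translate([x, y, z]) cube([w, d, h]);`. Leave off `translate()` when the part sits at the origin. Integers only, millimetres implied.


translate([166, 281, 0]) cube([69, 69, 450]);
translate([166, 1292, 0]) cube([69, 69, 450]);
translate([2181, 281, 0]) cube([69, 69, 450]);
translate([2181, 1292, 0]) cube([69, 69, 450]);
translate([235, 281, 257]) cube([1946, 29, 138]);
translate([235, 1332, 257]) cube([1946, 29, 138]);
translate([166, 350, 257]) cube([29, 942, 138]);
translate([2221, 350, 257]) cube([29, 942, 138]);
translate([347, 281, 395]) cube([91, 1080, 18]);
translate([550, 281, 395]) cube([91, 1080, 18]);
translate([753, 281, 395]) cube([91, 1080, 18]);
translate([956, 281, 395]) cube([91, 1080, 18]);
translate([1159, 281, 395]) cube([91, 1080, 18]);
translate([1362, 281, 395]) cube([91, 1080, 18]);
translate([1565, 281, 395]) cube([91, 1080, 18]);
translate([1768, 281, 395]) cube([91, 1080, 18]);
translate([1971, 281, 395]) cube([91, 1080, 18]);


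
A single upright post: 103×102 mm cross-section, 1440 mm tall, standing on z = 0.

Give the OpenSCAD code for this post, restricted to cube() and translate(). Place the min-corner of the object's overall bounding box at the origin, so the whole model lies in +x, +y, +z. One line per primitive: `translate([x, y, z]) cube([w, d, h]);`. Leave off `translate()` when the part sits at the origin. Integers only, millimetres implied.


cube([103, 102, 1440]);


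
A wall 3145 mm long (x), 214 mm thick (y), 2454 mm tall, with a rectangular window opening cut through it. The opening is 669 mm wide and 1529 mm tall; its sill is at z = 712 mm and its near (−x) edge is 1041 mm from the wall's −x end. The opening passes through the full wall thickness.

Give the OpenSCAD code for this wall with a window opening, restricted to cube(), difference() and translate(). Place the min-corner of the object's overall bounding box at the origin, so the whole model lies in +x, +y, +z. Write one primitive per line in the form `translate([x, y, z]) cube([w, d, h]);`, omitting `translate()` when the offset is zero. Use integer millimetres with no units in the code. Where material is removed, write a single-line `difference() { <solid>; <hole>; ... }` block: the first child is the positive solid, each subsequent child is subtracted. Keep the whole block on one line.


difference() { cube([3145, 214, 2454]); translate([1041, 0, 712]) cube([669, 214, 1529]); }


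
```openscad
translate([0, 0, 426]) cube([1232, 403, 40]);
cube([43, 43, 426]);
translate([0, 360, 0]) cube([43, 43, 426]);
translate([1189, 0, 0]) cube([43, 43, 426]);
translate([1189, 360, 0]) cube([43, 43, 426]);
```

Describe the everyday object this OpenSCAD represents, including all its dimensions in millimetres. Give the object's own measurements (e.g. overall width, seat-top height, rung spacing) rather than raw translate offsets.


A bench: a 1232×403 mm seat slab, 40 mm thick, top at z = 466 mm, on four 43×43 mm square legs flush with the seat corners and standing on z = 0.


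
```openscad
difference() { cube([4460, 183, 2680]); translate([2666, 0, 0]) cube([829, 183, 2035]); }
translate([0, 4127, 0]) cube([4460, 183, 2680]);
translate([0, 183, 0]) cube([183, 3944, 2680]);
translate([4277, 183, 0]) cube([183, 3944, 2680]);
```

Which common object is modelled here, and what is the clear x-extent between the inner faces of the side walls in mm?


A single room. The interior width is 4094 mm.

Four walls enclosing a rectangle with a door in the front wall — a room. Outside width 4460 minus two 183 mm walls gives 4094 mm.


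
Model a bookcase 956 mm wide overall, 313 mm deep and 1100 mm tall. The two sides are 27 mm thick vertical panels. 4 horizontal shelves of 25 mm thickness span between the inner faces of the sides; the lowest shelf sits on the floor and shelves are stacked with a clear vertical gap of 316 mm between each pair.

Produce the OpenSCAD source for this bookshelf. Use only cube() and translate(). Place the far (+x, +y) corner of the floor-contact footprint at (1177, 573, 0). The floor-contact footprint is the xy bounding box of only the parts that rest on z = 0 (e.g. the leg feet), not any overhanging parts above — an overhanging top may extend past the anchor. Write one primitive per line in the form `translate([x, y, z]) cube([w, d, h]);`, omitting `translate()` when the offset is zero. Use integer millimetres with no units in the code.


translate([221, 260, 0]) cube([27, 313, 1100]);
translate([1150, 260, 0]) cube([27, 313, 1100]);
translate([248, 260, 0]) cube([902, 313, 25]);
translate([248, 260, 341]) cube([902, 313, 25]);
translate([248, 260, 682]) cube([902, 313, 25]);
translate([248, 260, 1023]) cube([902, 313, 25]);


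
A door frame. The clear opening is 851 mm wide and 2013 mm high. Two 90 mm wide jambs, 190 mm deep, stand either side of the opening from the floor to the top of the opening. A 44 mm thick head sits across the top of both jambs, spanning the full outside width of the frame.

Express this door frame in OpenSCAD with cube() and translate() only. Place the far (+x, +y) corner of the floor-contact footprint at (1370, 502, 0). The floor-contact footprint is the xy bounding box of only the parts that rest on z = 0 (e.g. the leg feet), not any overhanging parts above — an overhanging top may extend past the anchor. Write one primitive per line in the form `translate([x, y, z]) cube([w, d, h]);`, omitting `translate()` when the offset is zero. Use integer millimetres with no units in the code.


translate([339, 312, 0]) cube([90, 190, 2013]);
translate([1280, 312, 0]) cube([90, 190, 2013]);
translate([339, 312, 2013]) cube([1031, 190, 44]);


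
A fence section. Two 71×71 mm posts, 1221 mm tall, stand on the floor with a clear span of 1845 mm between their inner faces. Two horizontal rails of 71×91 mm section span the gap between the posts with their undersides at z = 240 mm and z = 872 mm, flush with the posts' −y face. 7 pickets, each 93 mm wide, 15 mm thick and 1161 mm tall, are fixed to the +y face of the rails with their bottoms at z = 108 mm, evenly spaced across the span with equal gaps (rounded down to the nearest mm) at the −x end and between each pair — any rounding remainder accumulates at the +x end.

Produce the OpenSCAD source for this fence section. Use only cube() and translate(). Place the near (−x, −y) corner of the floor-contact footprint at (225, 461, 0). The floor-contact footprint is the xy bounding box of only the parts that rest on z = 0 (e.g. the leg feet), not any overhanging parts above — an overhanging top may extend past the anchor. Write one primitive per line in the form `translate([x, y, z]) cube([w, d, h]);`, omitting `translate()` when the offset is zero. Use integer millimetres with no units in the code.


translate([225, 461, 0]) cube([71, 71, 1221]);
translate([2141, 461, 0]) cube([71, 71, 1221]);
translate([296, 461, 240]) cube([1845, 71, 91]);
translate([296, 461, 872]) cube([1845, 71, 91]);
translate([445, 532, 108]) cube([93, 15, 1161]);
translate([687, 532, 108]) cube([93, 15, 1161]);
translate([929, 532, 108]) cube([93, 15, 1161]);
translate([1171, 532, 108]) cube([93, 15, 1161]);
translate([1413, 532, 108]) cube([93, 15, 1161]);
translate([1655, 532, 108]) cube([93, 15, 1161]);
translate([1897, 532, 108]) cube([93, 15, 1161]);


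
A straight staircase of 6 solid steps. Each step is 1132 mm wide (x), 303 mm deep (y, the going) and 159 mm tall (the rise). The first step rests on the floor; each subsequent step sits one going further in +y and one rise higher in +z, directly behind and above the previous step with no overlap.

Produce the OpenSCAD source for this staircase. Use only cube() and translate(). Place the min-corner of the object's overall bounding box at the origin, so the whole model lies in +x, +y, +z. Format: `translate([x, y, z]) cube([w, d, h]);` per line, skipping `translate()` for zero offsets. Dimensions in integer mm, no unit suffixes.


cube([1132, 303, 159]);
translate([0, 303, 159]) cube([1132, 303, 159]);
translate([0, 606, 318]) cube([1132, 303, 159]);
translate([0, 909, 477]) cube([1132, 303, 159]);
translate([0, 1212, 636]) cube([1132, 303, 159]);
translate([0, 1515, 795]) cube([1132, 303, 159]);


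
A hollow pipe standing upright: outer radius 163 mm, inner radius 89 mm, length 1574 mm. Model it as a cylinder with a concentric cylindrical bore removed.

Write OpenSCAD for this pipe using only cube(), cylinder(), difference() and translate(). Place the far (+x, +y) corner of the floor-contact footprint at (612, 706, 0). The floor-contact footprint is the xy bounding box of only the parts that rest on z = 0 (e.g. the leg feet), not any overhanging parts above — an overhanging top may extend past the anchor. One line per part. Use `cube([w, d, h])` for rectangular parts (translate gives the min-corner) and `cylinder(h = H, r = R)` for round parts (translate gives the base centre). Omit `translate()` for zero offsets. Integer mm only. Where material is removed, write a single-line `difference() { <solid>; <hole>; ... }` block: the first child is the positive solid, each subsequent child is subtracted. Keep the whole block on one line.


difference() { translate([449, 543, 0]) cylinder(h = 1574, r = 163); translate([449, 543, 0]) cylinder(h = 1574, r = 89); }


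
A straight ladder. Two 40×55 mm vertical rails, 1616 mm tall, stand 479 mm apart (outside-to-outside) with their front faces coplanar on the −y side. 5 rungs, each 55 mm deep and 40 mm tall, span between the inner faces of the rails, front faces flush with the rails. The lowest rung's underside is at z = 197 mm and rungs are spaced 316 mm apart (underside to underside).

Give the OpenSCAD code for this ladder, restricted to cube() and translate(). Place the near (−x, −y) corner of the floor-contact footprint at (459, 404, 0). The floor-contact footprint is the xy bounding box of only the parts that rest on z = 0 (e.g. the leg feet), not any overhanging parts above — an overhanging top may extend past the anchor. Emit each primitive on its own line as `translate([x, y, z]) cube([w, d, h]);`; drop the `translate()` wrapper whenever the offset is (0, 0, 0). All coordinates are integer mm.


translate([459, 404, 0]) cube([40, 55, 1616]);
translate([898, 404, 0]) cube([40, 55, 1616]);
translate([499, 404, 197]) cube([399, 55, 40]);
translate([499, 404, 513]) cube([399, 55, 40]);
translate([499, 404, 829]) cube([399, 55, 40]);
translate([499, 404, 1145]) cube([399, 55, 40]);
translate([499, 404, 1461]) cube([399, 55, 40]);


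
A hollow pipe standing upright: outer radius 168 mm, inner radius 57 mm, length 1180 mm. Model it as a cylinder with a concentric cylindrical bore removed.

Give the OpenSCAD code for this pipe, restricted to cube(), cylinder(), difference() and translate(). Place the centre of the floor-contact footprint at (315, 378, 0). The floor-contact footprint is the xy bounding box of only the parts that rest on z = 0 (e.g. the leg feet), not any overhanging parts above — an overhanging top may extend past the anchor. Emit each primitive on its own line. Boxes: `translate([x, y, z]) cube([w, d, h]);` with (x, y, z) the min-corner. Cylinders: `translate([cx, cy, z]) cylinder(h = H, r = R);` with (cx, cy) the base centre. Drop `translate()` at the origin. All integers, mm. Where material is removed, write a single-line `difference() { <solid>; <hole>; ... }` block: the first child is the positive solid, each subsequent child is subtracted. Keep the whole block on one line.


difference() { translate([315, 378, 0]) cylinder(h = 1180, r = 168); translate([315, 378, 0]) cylinder(h = 1180, r = 57); }


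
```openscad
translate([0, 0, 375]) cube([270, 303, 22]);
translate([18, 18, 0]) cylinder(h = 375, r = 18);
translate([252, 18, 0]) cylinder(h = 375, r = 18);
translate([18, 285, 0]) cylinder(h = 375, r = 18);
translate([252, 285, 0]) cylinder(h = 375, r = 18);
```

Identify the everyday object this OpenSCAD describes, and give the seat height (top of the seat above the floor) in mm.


A stool. The seat height is 397 mm.

A 270×303×22 slab at z = 375 on four corner cylinders — a stool. The seat top is 375 + 22 = 397 mm.


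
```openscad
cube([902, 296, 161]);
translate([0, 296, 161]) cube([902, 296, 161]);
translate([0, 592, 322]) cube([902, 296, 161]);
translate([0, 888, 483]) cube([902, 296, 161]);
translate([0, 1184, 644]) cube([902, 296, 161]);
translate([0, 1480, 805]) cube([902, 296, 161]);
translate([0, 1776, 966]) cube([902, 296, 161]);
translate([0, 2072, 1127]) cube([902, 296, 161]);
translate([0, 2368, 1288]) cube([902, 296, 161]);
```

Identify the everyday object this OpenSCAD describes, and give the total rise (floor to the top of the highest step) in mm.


A staircase. The total rise is 1449 mm.

9 identical blocks, each offset up and back from the previous — a staircase. Each step is 161 mm tall and there are 9 of them, so the total rise is 9 × 161 = 1449 mm.


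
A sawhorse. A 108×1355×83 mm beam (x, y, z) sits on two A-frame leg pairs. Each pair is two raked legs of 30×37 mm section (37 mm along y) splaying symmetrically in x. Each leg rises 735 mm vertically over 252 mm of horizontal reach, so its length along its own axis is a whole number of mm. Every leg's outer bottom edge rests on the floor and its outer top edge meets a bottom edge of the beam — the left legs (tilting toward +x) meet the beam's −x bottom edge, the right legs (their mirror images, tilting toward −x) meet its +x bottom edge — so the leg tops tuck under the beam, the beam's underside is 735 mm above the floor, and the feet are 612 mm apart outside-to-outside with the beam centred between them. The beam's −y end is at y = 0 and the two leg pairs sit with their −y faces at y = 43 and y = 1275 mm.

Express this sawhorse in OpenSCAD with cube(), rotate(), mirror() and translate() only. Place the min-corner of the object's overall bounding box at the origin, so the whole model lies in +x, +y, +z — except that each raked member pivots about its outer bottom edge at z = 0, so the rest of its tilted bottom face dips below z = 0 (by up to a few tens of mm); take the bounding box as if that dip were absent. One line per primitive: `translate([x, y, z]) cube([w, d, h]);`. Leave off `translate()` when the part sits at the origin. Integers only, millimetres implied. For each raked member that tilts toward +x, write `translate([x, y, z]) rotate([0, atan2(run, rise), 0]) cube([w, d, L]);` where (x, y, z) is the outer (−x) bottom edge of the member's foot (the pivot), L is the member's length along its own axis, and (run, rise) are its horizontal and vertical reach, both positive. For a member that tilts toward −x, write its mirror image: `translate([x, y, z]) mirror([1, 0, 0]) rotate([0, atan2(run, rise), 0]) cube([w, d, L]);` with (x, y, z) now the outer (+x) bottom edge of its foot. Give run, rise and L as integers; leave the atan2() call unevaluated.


// leg length = √(252² + 735²) = 777
// right-leg outer foot x = 2·252 + 108 = 612
// beam min-corner = (252, 0, 735)
translate([252, 0, 735]) cube([108, 1355, 83]);
translate([0, 43, 0]) rotate([0, atan2(252, 735), 0]) cube([30, 37, 777]);
translate([612, 43, 0]) mirror([1, 0, 0]) rotate([0, atan2(252, 735), 0]) cube([30, 37, 777]);
translate([0, 1275, 0]) rotate([0, atan2(252, 735), 0]) cube([30, 37, 777]);
translate([612, 1275, 0]) mirror([1, 0, 0]) rotate([0, atan2(252, 735), 0]) cube([30, 37, 777]);


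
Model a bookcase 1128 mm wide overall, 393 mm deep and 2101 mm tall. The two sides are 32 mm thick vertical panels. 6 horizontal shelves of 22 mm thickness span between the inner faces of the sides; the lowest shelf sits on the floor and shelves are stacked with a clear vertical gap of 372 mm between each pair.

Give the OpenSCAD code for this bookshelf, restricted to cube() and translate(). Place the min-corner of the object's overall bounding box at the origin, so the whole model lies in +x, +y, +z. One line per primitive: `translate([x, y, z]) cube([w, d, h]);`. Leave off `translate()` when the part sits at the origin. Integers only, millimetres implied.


cube([32, 393, 2101]);
translate([1096, 0, 0]) cube([32, 393, 2101]);
translate([32, 0, 0]) cube([1064, 393, 22]);
translate([32, 0, 394]) cube([1064, 393, 22]);
translate([32, 0, 788]) cube([1064, 393, 22]);
translate([32, 0, 1182]) cube([1064, 393, 22]);
translate([32, 0, 1576]) cube([1064, 393, 22]);
translate([32, 0, 1970]) cube([1064, 393, 22]);


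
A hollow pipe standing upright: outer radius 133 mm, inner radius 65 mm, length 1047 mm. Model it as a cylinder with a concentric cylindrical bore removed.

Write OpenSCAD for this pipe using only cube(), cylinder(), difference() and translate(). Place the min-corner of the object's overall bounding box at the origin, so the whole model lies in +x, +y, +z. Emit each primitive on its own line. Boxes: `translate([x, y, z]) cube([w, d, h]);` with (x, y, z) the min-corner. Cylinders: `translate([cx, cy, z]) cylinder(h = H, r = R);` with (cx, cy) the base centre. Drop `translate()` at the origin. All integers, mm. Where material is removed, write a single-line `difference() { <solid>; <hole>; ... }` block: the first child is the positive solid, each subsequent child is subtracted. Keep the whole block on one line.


difference() { translate([133, 133, 0]) cylinder(h = 1047, r = 133); translate([133, 133, 0]) cylinder(h = 1047, r = 65); }


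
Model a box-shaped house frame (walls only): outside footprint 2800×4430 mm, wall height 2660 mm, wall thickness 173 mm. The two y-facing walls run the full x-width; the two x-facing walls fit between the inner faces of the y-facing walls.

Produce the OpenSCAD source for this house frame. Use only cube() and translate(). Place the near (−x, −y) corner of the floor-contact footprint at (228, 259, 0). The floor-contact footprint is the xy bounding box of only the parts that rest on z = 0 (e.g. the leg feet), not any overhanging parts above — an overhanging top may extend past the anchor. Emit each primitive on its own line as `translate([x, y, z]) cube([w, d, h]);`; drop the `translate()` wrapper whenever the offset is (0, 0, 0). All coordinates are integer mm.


translate([228, 259, 0]) cube([2800, 173, 2660]);
translate([228, 4516, 0]) cube([2800, 173, 2660]);
translate([228, 432, 0]) cube([173, 4084, 2660]);
translate([2855, 432, 0]) cube([173, 4084, 2660]);


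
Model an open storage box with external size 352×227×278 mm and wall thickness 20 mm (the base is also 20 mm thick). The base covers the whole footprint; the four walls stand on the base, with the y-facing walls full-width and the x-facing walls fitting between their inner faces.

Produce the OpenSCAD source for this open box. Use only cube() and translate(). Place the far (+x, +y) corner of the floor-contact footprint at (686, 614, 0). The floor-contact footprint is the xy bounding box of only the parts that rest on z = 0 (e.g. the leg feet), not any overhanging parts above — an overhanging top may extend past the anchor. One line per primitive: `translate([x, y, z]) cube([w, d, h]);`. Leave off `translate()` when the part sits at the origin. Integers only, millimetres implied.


translate([334, 387, 0]) cube([352, 227, 20]);
translate([334, 387, 20]) cube([352, 20, 258]);
translate([334, 594, 20]) cube([352, 20, 258]);
translate([334, 407, 20]) cube([20, 187, 258]);
translate([666, 407, 20]) cube([20, 187, 258]);
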